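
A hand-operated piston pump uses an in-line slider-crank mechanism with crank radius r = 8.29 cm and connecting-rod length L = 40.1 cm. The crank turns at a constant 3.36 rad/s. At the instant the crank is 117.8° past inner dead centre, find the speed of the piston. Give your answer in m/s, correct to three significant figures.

0.222

ω = 3.36 rad/s
For an in-line slider-crank, x = r cosθ + √(L² − r² sin²θ), so v = −rω sinθ·[1 + r cosθ/√(L² − r² sin²θ)].
With r = 0.0829 m, L = 0.401 m, θ = 117.8°: √(L² − r² sin²θ) = 0.39424 m.
v = −0.0829·3.36·0.88458·[1 + 0.0829·-0.46639/0.39424] = -0.22223 m/s.
|v| = 0.22223 m/s.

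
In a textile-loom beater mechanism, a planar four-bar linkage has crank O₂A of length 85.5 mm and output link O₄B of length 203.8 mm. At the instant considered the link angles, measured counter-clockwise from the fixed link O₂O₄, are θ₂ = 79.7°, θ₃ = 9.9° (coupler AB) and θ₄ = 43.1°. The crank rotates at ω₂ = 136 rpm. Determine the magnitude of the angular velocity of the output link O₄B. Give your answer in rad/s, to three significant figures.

10.2

ω₂ = 14.24 rad/s (from 136 rpm).
Differentiating the loop-closure r₂e^{iθ₂}+r₃e^{iθ₃}=r₁+r₄e^{iθ₄} gives r₂ω₂e^{iθ₂}+r₃ω₃e^{iθ₃}=r₄ω₄e^{iθ₄}.
Eliminating the other unknown: ω₄ = r₂ω₂ sin(θ₂−θ₃) / [r₄ sin(θ₄−θ₃)].
Numerator sine = +0.93849; denominator sine = +0.54756.
Result = 0.0855·14.24·(+0.93849) / (0.2038·(+0.54756)) = +10.241 rad/s; magnitude 10.241 rad/s.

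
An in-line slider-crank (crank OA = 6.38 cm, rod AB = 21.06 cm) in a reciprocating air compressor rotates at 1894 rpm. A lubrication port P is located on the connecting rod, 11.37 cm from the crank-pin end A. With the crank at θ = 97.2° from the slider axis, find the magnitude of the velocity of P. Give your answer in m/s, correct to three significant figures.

12.3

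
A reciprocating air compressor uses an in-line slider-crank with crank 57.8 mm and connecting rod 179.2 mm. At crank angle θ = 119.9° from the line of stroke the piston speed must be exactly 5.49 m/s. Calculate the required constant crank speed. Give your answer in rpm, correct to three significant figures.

For an in-line slider-crank, |v_piston| = rω|sinθ|·[1 + r cosθ/√(L² − r² sin²θ)].
With r = 0.0578 m, L = 0.1792 m, θ = 119.9°: the bracketed kinematic factor |dx/dθ| = 0.041716 m.
ω = v/|dx/dθ| = 5.49/0.041716 = 131.61 rad/s.
N = 60ω/(2π) = 1256.7 rpm.

1260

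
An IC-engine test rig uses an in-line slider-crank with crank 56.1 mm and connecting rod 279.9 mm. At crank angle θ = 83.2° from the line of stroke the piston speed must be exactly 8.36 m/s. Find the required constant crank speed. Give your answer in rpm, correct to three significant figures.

1400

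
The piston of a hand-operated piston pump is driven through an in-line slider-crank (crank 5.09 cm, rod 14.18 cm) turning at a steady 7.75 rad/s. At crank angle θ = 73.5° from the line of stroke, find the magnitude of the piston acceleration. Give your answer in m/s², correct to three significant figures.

ω = 7.75 rad/s
x(θ) = r cosθ + √(L² − r² sin²θ); with ω constant, a = ω²·d²x/dθ².
d²x/dθ² = −r cosθ − r²(cos2θ)/√u − r⁴ sin²2θ/(4u^{3/2}),  u = L² − r² sin²θ = 0.0177254 m².
Substituting r = 0.0509 m, L = 0.1418 m, θ = 73.5°: d²x/dθ² = +0.001653 m.
a = ω²·d²x/dθ² = (7.75)²·(+0.001653) = +0.099284 m/s²;  |a| = 0.099284 m/s².

0.0993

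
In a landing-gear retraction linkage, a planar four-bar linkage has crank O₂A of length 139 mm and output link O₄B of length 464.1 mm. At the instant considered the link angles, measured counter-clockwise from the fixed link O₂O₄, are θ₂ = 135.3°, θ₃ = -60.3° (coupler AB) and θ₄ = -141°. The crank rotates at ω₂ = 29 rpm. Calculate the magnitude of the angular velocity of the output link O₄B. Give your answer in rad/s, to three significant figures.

ω₂ = 3.037 rad/s (from 29 rpm).
Differentiating the loop-closure r₂e^{iθ₂}+r₃e^{iθ₃}=r₁+r₄e^{iθ₄} gives r₂ω₂e^{iθ₂}+r₃ω₃e^{iθ₃}=r₄ω₄e^{iθ₄}.
Eliminating the other unknown: ω₄ = r₂ω₂ sin(θ₂−θ₃) / [r₄ sin(θ₄−θ₃)].
Numerator sine = -0.26892; denominator sine = -0.98686.
Result = 0.139·3.037·(-0.26892) / (0.4641·(-0.98686)) = +0.24786 rad/s; magnitude 0.24786 rad/s.

0.248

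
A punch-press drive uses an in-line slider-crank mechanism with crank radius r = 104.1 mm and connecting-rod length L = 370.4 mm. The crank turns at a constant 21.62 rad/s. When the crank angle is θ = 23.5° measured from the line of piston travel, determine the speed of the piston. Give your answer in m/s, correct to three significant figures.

1.13

ω = 21.62 rad/s
For an in-line slider-crank, x = r cosθ + √(L² − r² sin²θ), so v = −rω sinθ·[1 + r cosθ/√(L² − r² sin²θ)].
With r = 0.1041 m, L = 0.3704 m, θ = 23.5°: √(L² − r² sin²θ) = 0.36807 m.
v = −0.1041·21.62·0.39875·[1 + 0.1041·0.91706/0.36807] = -1.1302 m/s.
|v| = 1.1302 m/s.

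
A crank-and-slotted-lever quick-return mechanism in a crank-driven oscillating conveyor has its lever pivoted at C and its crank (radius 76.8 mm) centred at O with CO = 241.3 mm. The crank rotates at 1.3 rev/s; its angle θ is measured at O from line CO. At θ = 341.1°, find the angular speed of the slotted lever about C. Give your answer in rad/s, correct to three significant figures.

1.93

ω = 8.168 rad/s (from 1.3 rev/s).
Crank pin A relative to C: A = (d + r cosθ, r sinθ); lever angle φ = atan2(r sinθ, d + r cosθ).
Differentiating tanφ: φ̇ = rω(d cosθ + r)/(d² + r² + 2dr cosθ).
d² + r² + 2dr cosθ = |CA|² = 0.0991893 m²;  d cosθ + r = +0.30509 m.
|ω_lever| = |0.0768·8.168·+0.30509| / 0.0991893 = 1.9295 rad/s.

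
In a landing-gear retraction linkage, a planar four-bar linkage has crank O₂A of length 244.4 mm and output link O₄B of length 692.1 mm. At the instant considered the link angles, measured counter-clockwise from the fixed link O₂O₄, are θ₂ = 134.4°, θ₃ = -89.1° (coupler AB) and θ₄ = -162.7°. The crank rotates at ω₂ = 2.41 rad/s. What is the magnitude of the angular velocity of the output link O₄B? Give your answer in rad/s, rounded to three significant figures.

0.611

ω₂ = 2.41 rad/s
Differentiating the loop-closure r₂e^{iθ₂}+r₃e^{iθ₃}=r₁+r₄e^{iθ₄} gives r₂ω₂e^{iθ₂}+r₃ω₃e^{iθ₃}=r₄ω₄e^{iθ₄}.
Eliminating the other unknown: ω₄ = r₂ω₂ sin(θ₂−θ₃) / [r₄ sin(θ₄−θ₃)].
Numerator sine = -0.68835; denominator sine = -0.95931.
Result = 0.2444·2.41·(-0.68835) / (0.6921·(-0.95931)) = +0.61066 rad/s; magnitude 0.61066 rad/s.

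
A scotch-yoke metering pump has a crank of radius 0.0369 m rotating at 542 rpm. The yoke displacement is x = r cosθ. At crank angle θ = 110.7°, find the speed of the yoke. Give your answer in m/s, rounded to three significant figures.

1.96

ω = 56.76 rad/s (from 542 rpm).
x = r cosθ ⇒ ẋ = −rω sinθ.
|v| = rω|sinθ| = 0.0369·56.76·|sin 110.7°| = 1.9592 m/s.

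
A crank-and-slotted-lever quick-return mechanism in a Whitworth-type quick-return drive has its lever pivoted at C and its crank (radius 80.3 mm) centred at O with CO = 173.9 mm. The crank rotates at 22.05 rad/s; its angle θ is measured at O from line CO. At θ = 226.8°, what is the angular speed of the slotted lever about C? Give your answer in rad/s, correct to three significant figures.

3.90

ω = 22.05 rad/s
Crank pin A relative to C: A = (d + r cosθ, r sinθ); lever angle φ = atan2(r sinθ, d + r cosθ).
Differentiating tanφ: φ̇ = rω(d cosθ + r)/(d² + r² + 2dr cosθ).
d² + r² + 2dr cosθ = |CA|² = 0.017571 m²;  d cosθ + r = -0.038743 m.
|ω_lever| = |0.0803·22.05·-0.038743| / 0.017571 = 3.9041 rad/s.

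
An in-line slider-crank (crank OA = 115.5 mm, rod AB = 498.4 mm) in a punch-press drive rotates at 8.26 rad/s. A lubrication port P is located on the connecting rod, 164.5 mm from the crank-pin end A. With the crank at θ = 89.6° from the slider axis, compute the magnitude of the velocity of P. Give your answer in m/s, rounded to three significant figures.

0.955

ω = 8.26 rad/s.  Crank-pin speed |V_A| = rω = 0.95403 m/s, perpendicular to OA.
Rod angle: sinφ = −(r/L) sinθ ⇒ φ = -13.399°; ω_rod = −rω cosθ/√(L²−r²sin²θ) = -0.013737 rad/s.
V_P = V_A + ω_rod × AP, with AP = 0.1645 m along the rod.
Components: V_Px = −rω sinθ − a·ω_rod·sinφ = -0.95453 m/s;  V_Py = rω cosθ + a·ω_rod·cosφ = +0.004462 m/s.
|V_P| = √(V_Px² + V_Py²) = 0.95454 m/s.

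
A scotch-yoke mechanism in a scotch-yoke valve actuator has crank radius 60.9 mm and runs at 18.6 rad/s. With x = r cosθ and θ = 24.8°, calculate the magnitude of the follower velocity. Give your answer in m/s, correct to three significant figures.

0.475

ω = 18.6 rad/s
x = r cosθ ⇒ ẋ = −rω sinθ.
|v| = rω|sinθ| = 0.0609·18.6·|sin 24.8°| = 0.47513 m/s.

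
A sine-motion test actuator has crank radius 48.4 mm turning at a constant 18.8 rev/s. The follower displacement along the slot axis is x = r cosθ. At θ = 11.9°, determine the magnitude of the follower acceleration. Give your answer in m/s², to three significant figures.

661

ω = 118.1 rad/s (from 18.8 rev/s).
x = r cosθ ⇒ ẍ = −rω² cosθ (ω constant).
|a| = rω²|cosθ| = 0.0484·(118.1)²·|cos 11.9°| = 660.82 m/s².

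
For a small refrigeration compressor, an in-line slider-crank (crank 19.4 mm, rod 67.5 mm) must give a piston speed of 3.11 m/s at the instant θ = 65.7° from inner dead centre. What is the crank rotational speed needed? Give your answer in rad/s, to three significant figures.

For an in-line slider-crank, |v_piston| = rω|sinθ|·[1 + r cosθ/√(L² − r² sin²θ)].
With r = 0.0194 m, L = 0.0675 m, θ = 65.7°: the bracketed kinematic factor |dx/dθ| = 0.019848 m.
ω = v/|dx/dθ| = 3.11/0.019848 = 156.69 rad/s.

157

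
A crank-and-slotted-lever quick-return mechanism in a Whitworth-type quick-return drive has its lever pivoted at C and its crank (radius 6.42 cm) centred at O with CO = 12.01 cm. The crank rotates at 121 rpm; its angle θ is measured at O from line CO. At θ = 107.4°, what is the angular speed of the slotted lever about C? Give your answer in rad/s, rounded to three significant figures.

ω = 12.67 rad/s (from 121 rpm).
Crank pin A relative to C: A = (d + r cosθ, r sinθ); lever angle φ = atan2(r sinθ, d + r cosθ).
Differentiating tanφ: φ̇ = rω(d cosθ + r)/(d² + r² + 2dr cosθ).
d² + r² + 2dr cosθ = |CA|² = 0.0139342 m²;  d cosθ + r = +0.028285 m.
|ω_lever| = |0.0642·12.67·+0.028285| / 0.0139342 = 1.6513 rad/s.

1.65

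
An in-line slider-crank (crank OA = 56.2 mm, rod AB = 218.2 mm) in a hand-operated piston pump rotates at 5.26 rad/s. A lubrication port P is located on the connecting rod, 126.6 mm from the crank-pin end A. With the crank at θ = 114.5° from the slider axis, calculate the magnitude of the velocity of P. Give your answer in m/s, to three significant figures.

ω = 5.26 rad/s.  Crank-pin speed |V_A| = rω = 0.29561 m/s, perpendicular to OA.
Rod angle: sinφ = −(r/L) sinθ ⇒ φ = -13.555°; ω_rod = −rω cosθ/√(L²−r²sin²θ) = +0.57791 rad/s.
V_P = V_A + ω_rod × AP, with AP = 0.1266 m along the rod.
Components: V_Px = −rω sinθ − a·ω_rod·sinφ = -0.25185 m/s;  V_Py = rω cosθ + a·ω_rod·cosφ = -0.051462 m/s.
|V_P| = √(V_Px² + V_Py²) = 0.25705 m/s.

0.257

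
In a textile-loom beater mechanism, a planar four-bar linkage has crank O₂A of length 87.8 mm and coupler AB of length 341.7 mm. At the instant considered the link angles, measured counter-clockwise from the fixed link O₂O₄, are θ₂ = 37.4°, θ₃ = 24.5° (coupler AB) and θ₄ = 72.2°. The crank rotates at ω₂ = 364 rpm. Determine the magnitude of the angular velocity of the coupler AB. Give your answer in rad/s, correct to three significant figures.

ω₂ = 38.12 rad/s (from 364 rpm).
Differentiating the loop-closure r₂e^{iθ₂}+r₃e^{iθ₃}=r₁+r₄e^{iθ₄} gives r₂ω₂e^{iθ₂}+r₃ω₃e^{iθ₃}=r₄ω₄e^{iθ₄}.
Eliminating the other unknown: ω₃ = r₂ω₂ sin(θ₄−θ₂) / [r₃ sin(θ₃−θ₄)].
Numerator sine = +0.57071; denominator sine = -0.73963.
Result = 0.0878·38.12·(+0.57071) / (0.3417·(-0.73963)) = -7.5576 rad/s; magnitude 7.5576 rad/s.

7.56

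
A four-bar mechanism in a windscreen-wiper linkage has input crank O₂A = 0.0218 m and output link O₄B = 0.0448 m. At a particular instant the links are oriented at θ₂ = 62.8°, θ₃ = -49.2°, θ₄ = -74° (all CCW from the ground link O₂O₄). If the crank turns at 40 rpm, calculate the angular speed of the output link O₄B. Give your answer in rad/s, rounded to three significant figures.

4.51

ω₂ = 4.189 rad/s (from 40 rpm).
Differentiating the loop-closure r₂e^{iθ₂}+r₃e^{iθ₃}=r₁+r₄e^{iθ₄} gives r₂ω₂e^{iθ₂}+r₃ω₃e^{iθ₃}=r₄ω₄e^{iθ₄}.
Eliminating the other unknown: ω₄ = r₂ω₂ sin(θ₂−θ₃) / [r₄ sin(θ₄−θ₃)].
Numerator sine = +0.92718; denominator sine = -0.41945.
Result = 0.0218·4.189·(+0.92718) / (0.0448·(-0.41945)) = -4.5056 rad/s; magnitude 4.5056 rad/s.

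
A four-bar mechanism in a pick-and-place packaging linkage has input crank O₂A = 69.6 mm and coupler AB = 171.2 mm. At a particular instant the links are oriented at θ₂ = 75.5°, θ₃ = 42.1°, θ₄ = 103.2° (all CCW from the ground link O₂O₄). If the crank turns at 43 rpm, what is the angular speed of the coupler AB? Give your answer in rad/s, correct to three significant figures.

0.972

ω₂ = 4.503 rad/s (from 43 rpm).
Differentiating the loop-closure r₂e^{iθ₂}+r₃e^{iθ₃}=r₁+r₄e^{iθ₄} gives r₂ω₂e^{iθ₂}+r₃ω₃e^{iθ₃}=r₄ω₄e^{iθ₄}.
Eliminating the other unknown: ω₃ = r₂ω₂ sin(θ₄−θ₂) / [r₃ sin(θ₃−θ₄)].
Numerator sine = +0.46484; denominator sine = -0.87546.
Result = 0.0696·4.503·(+0.46484) / (0.1712·(-0.87546)) = -0.97201 rad/s; magnitude 0.97201 rad/s.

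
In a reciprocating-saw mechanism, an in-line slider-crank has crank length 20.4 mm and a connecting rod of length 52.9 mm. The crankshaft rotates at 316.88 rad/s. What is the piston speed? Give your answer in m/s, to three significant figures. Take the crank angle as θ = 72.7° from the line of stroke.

6.93

ω = 316.9 rad/s
For an in-line slider-crank, x = r cosθ + √(L² − r² sin²θ), so v = −rω sinθ·[1 + r cosθ/√(L² − r² sin²θ)].
With r = 0.0204 m, L = 0.0529 m, θ = 72.7°: √(L² − r² sin²θ) = 0.049184 m.
v = −0.0204·316.9·0.95476·[1 + 0.0204·0.29737/0.049184] = -6.9332 m/s.
|v| = 6.9332 m/s.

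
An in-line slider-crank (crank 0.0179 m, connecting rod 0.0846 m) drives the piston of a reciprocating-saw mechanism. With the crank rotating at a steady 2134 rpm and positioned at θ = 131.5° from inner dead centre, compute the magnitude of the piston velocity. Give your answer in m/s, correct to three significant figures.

2.57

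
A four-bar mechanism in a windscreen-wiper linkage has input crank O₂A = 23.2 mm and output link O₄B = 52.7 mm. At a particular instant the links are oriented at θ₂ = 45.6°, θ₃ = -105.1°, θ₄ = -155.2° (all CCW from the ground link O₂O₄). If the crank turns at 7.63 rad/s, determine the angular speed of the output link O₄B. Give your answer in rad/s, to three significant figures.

2.14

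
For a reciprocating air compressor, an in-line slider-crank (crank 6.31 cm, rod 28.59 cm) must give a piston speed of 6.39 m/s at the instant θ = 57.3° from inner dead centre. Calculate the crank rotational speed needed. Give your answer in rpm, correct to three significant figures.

1020

For an in-line slider-crank, |v_piston| = rω|sinθ|·[1 + r cosθ/√(L² − r² sin²θ)].
With r = 0.0631 m, L = 0.2859 m, θ = 57.3°: the bracketed kinematic factor |dx/dθ| = 0.059543 m.
ω = v/|dx/dθ| = 6.39/0.059543 = 107.32 rad/s.
N = 60ω/(2π) = 1024.8 rpm.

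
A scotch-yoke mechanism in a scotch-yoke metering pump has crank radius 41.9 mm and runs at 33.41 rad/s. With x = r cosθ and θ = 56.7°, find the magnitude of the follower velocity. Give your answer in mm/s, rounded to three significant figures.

1170

ω = 33.41 rad/s
x = r cosθ ⇒ ẋ = −rω sinθ.
|v| = rω|sinθ| = 0.0419·33.41·|sin 56.7°| = 1.17 m/s = 1170 mm/s.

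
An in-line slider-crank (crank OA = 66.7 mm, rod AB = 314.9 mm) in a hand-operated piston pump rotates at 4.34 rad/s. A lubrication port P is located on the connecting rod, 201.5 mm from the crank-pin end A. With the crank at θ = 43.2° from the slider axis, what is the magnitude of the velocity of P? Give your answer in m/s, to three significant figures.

0.231

ω = 4.34 rad/s.  Crank-pin speed |V_A| = rω = 0.28948 m/s, perpendicular to OA.
Rod angle: sinφ = −(r/L) sinθ ⇒ φ = -8.337°; ω_rod = −rω cosθ/√(L²−r²sin²θ) = -0.67728 rad/s.
V_P = V_A + ω_rod × AP, with AP = 0.2015 m along the rod.
Components: V_Px = −rω sinθ − a·ω_rod·sinφ = -0.21795 m/s;  V_Py = rω cosθ + a·ω_rod·cosφ = +0.075991 m/s.
|V_P| = √(V_Px² + V_Py²) = 0.23082 m/s.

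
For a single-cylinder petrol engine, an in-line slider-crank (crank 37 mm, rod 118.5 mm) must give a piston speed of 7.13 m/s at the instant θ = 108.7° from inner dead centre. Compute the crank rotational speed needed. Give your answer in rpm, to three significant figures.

2170

For an in-line slider-crank, |v_piston| = rω|sinθ|·[1 + r cosθ/√(L² − r² sin²θ)].
With r = 0.037 m, L = 0.1185 m, θ = 108.7°: the bracketed kinematic factor |dx/dθ| = 0.031374 m.
ω = v/|dx/dθ| = 7.13/0.031374 = 227.26 rad/s.
N = 60ω/(2π) = 2170.2 rpm.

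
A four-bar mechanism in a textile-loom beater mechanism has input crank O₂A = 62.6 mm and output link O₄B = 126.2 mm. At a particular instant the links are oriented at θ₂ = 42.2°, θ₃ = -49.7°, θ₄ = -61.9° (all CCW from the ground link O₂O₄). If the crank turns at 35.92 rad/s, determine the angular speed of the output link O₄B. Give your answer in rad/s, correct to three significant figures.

84.3

ω₂ = 35.92 rad/s
Differentiating the loop-closure r₂e^{iθ₂}+r₃e^{iθ₃}=r₁+r₄e^{iθ₄} gives r₂ω₂e^{iθ₂}+r₃ω₃e^{iθ₃}=r₄ω₄e^{iθ₄}.
Eliminating the other unknown: ω₄ = r₂ω₂ sin(θ₂−θ₃) / [r₄ sin(θ₄−θ₃)].
Numerator sine = +0.99945; denominator sine = -0.21132.
Result = 0.0626·35.92·(+0.99945) / (0.1262·(-0.21132)) = -84.268 rad/s; magnitude 84.268 rad/s.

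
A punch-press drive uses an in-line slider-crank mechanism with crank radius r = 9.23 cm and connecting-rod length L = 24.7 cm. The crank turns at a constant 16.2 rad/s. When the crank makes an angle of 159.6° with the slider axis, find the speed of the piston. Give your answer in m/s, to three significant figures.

0.337

ω = 16.2 rad/s
For an in-line slider-crank, x = r cosθ + √(L² − r² sin²θ), so v = −rω sinθ·[1 + r cosθ/√(L² − r² sin²θ)].
With r = 0.0923 m, L = 0.247 m, θ = 159.6°: √(L² − r² sin²θ) = 0.2449 m.
v = −0.0923·16.2·0.34857·[1 + 0.0923·-0.93728/0.2449] = -0.33709 m/s.
|v| = 0.33709 m/s.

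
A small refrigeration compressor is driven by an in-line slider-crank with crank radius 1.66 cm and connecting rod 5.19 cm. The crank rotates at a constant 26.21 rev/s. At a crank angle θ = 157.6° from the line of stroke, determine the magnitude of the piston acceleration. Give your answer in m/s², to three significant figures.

311

ω = 2π·26.2 = 164.7 rad/s
x(θ) = r cosθ + √(L² − r² sin²θ); with ω constant, a = ω²·d²x/dθ².
d²x/dθ² = −r cosθ − r²(cos2θ)/√u − r⁴ sin²2θ/(4u^{3/2}),  u = L² − r² sin²θ = 0.00265359 m².
Substituting r = 0.0166 m, L = 0.0519 m, θ = 157.6°: d²x/dθ² = +0.011483 m.
a = ω²·d²x/dθ² = (164.7)²·(+0.011483) = +311.42 m/s²;  |a| = 311.42 m/s².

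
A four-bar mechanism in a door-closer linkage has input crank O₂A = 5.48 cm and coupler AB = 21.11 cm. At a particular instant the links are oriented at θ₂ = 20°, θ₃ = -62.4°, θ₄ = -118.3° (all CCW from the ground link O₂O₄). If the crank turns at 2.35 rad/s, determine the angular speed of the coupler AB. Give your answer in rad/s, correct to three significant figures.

ω₂ = 2.35 rad/s
Differentiating the loop-closure r₂e^{iθ₂}+r₃e^{iθ₃}=r₁+r₄e^{iθ₄} gives r₂ω₂e^{iθ₂}+r₃ω₃e^{iθ₃}=r₄ω₄e^{iθ₄}.
Eliminating the other unknown: ω₃ = r₂ω₂ sin(θ₄−θ₂) / [r₃ sin(θ₃−θ₄)].
Numerator sine = -0.66523; denominator sine = +0.82806.
Result = 0.0548·2.35·(-0.66523) / (0.2111·(+0.82806)) = -0.49008 rad/s; magnitude 0.49008 rad/s.

0.490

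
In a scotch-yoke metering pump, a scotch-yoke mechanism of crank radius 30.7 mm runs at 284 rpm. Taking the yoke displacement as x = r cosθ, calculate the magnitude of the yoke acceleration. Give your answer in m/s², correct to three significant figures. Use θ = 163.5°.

26.0

ω = 29.74 rad/s (from 284 rpm).
x = r cosθ ⇒ ẍ = −rω² cosθ (ω constant).
|a| = rω²|cosθ| = 0.0307·(29.74)²·|cos 163.5°| = 26.036 m/s².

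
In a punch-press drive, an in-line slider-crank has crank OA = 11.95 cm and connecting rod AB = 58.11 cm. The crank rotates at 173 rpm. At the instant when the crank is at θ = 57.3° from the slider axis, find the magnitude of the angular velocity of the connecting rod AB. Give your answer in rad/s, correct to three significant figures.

2.04

ω = 18.12 rad/s (converted from 173 rpm).
The rod makes angle φ with the slider axis where L sinφ = r sinθ; differentiating, L cosφ·φ̇ = r ω cosθ.
L cosφ = √(L² − r² sin²θ) = 0.57233 m.
|ω_rod| = r ω |cosθ| / √(L² − r² sin²θ) = 0.1195·18.12·0.54024/0.57233 = 2.0435 rad/s.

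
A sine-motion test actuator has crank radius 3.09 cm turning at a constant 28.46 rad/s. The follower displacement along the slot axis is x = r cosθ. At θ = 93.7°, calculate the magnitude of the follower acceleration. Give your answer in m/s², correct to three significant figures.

1.62

ω = 28.46 rad/s
x = r cosθ ⇒ ẍ = −rω² cosθ (ω constant).
|a| = rω²|cosθ| = 0.0309·(28.46)²·|cos 93.7°| = 1.6151 m/s².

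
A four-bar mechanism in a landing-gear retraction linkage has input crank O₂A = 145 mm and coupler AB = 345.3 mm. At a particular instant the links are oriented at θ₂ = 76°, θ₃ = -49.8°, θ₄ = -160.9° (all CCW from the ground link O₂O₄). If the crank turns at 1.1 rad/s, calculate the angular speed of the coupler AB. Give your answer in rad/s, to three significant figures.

ω₂ = 1.1 rad/s
Differentiating the loop-closure r₂e^{iθ₂}+r₃e^{iθ₃}=r₁+r₄e^{iθ₄} gives r₂ω₂e^{iθ₂}+r₃ω₃e^{iθ₃}=r₄ω₄e^{iθ₄}.
Eliminating the other unknown: ω₃ = r₂ω₂ sin(θ₄−θ₂) / [r₃ sin(θ₃−θ₄)].
Numerator sine = +0.83772; denominator sine = +0.93295.
Result = 0.145·1.1·(+0.83772) / (0.3453·(+0.93295)) = +0.41477 rad/s; magnitude 0.41477 rad/s.

0.415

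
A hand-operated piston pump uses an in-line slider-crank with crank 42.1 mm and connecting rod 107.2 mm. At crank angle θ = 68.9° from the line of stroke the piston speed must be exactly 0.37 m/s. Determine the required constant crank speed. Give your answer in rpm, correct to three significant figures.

78.1

For an in-line slider-crank, |v_piston| = rω|sinθ|·[1 + r cosθ/√(L² − r² sin²θ)].
With r = 0.0421 m, L = 0.1072 m, θ = 68.9°: the bracketed kinematic factor |dx/dθ| = 0.045245 m.
ω = v/|dx/dθ| = 0.37/0.045245 = 8.1776 rad/s.
N = 60ω/(2π) = 78.091 rpm.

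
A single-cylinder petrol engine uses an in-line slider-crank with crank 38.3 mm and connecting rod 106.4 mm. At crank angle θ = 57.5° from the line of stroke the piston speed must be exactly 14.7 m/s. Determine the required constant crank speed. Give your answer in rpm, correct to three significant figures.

For an in-line slider-crank, |v_piston| = rω|sinθ|·[1 + r cosθ/√(L² − r² sin²θ)].
With r = 0.0383 m, L = 0.1064 m, θ = 57.5°: the bracketed kinematic factor |dx/dθ| = 0.038859 m.
ω = v/|dx/dθ| = 14.7/0.038859 = 378.29 rad/s.
N = 60ω/(2π) = 3612.4 rpm.

3610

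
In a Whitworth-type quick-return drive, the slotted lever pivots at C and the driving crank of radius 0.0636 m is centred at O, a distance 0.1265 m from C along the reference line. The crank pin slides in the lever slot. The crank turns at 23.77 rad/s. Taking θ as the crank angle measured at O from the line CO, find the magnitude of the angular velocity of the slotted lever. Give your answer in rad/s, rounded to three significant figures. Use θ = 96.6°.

4.08

ω = 23.77 rad/s
Crank pin A relative to C: A = (d + r cosθ, r sinθ); lever angle φ = atan2(r sinθ, d + r cosθ).
Differentiating tanφ: φ̇ = rω(d cosθ + r)/(d² + r² + 2dr cosθ).
d² + r² + 2dr cosθ = |CA|² = 0.0181978 m²;  d cosθ + r = +0.04906 m.
|ω_lever| = |0.0636·23.77·+0.04906| / 0.0181978 = 4.0757 rad/s.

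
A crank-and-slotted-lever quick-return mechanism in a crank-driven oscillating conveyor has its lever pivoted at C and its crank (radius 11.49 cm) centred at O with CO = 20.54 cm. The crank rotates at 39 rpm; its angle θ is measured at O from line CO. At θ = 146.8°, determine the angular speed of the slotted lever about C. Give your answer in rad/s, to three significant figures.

1.68

ω = 4.084 rad/s (from 39 rpm).
Crank pin A relative to C: A = (d + r cosθ, r sinθ); lever angle φ = atan2(r sinθ, d + r cosθ).
Differentiating tanφ: φ̇ = rω(d cosθ + r)/(d² + r² + 2dr cosθ).
d² + r² + 2dr cosθ = |CA|² = 0.0158951 m²;  d cosθ + r = -0.056971 m.
|ω_lever| = |0.1149·4.084·-0.056971| / 0.0158951 = 1.6819 rad/s.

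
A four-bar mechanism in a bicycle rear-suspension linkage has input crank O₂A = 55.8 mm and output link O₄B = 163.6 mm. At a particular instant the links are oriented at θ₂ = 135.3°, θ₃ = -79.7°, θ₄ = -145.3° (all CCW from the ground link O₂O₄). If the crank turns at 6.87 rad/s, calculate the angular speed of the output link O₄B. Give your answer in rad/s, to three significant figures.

1.48

ω₂ = 6.87 rad/s
Differentiating the loop-closure r₂e^{iθ₂}+r₃e^{iθ₃}=r₁+r₄e^{iθ₄} gives r₂ω₂e^{iθ₂}+r₃ω₃e^{iθ₃}=r₄ω₄e^{iθ₄}.
Eliminating the other unknown: ω₄ = r₂ω₂ sin(θ₂−θ₃) / [r₄ sin(θ₄−θ₃)].
Numerator sine = -0.57358; denominator sine = -0.91068.
Result = 0.0558·6.87·(-0.57358) / (0.1636·(-0.91068)) = +1.4758 rad/s; magnitude 1.4758 rad/s.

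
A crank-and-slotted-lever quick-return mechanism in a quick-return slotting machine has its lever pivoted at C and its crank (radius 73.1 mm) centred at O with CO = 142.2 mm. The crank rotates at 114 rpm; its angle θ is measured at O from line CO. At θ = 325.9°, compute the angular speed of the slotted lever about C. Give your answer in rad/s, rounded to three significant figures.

ω = 11.94 rad/s (from 114 rpm).
Crank pin A relative to C: A = (d + r cosθ, r sinθ); lever angle φ = atan2(r sinθ, d + r cosθ).
Differentiating tanφ: φ̇ = rω(d cosθ + r)/(d² + r² + 2dr cosθ).
d² + r² + 2dr cosθ = |CA|² = 0.0427795 m²;  d cosθ + r = +0.19085 m.
|ω_lever| = |0.0731·11.94·+0.19085| / 0.0427795 = 3.8932 rad/s.

3.89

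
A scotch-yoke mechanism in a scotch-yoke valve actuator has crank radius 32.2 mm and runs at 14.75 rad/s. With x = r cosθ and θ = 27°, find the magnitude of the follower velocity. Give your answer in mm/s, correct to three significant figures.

216

ω = 14.75 rad/s
x = r cosθ ⇒ ẋ = −rω sinθ.
|v| = rω|sinθ| = 0.0322·14.75·|sin 27°| = 0.21562 m/s = 215.62 mm/s.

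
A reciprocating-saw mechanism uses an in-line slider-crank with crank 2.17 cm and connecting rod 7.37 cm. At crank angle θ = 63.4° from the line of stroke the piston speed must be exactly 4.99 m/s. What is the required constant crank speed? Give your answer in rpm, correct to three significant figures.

2160

For an in-line slider-crank, |v_piston| = rω|sinθ|·[1 + r cosθ/√(L² − r² sin²θ)].
With r = 0.0217 m, L = 0.0737 m, θ = 63.4°: the bracketed kinematic factor |dx/dθ| = 0.022055 m.
ω = v/|dx/dθ| = 4.99/0.022055 = 226.26 rad/s.
N = 60ω/(2π) = 2160.6 rpm.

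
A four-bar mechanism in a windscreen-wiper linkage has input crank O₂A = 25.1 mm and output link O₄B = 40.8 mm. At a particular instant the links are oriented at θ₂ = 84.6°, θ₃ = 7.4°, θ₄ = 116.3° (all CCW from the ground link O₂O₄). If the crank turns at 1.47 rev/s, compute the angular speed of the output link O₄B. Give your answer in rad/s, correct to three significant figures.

ω₂ = 9.236 rad/s (from 1.47 rev/s).
Differentiating the loop-closure r₂e^{iθ₂}+r₃e^{iθ₃}=r₁+r₄e^{iθ₄} gives r₂ω₂e^{iθ₂}+r₃ω₃e^{iθ₃}=r₄ω₄e^{iθ₄}.
Eliminating the other unknown: ω₄ = r₂ω₂ sin(θ₂−θ₃) / [r₄ sin(θ₄−θ₃)].
Numerator sine = +0.97515; denominator sine = +0.94609.
Result = 0.0251·9.236·(+0.97515) / (0.0408·(+0.94609)) = +5.8567 rad/s; magnitude 5.8567 rad/s.

5.86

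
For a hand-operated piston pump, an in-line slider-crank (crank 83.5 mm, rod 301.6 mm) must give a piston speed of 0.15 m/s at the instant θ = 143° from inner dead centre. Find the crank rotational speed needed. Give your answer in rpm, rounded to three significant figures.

For an in-line slider-crank, |v_piston| = rω|sinθ|·[1 + r cosθ/√(L² − r² sin²θ)].
With r = 0.0835 m, L = 0.3016 m, θ = 143°: the bracketed kinematic factor |dx/dθ| = 0.038983 m.
ω = v/|dx/dθ| = 0.15/0.038983 = 3.8478 rad/s.
N = 60ω/(2π) = 36.744 rpm.

36.7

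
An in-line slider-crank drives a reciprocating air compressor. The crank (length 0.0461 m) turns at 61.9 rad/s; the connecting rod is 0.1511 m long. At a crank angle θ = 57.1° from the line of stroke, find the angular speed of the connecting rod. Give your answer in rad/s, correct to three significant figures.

ω = 61.9 rad/s
The rod makes angle φ with the slider axis where L sinφ = r sinθ; differentiating, L cosφ·φ̇ = r ω cosθ.
L cosφ = √(L² − r² sin²θ) = 0.14606 m.
|ω_rod| = r ω |cosθ| / √(L² − r² sin²θ) = 0.0461·61.9·0.54317/0.14606 = 10.612 rad/s.

10.6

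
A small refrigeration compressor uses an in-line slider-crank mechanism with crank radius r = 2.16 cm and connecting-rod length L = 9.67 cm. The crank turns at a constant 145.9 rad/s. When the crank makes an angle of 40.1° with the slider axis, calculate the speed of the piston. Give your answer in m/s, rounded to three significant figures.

2.38

ω = 145.9 rad/s
For an in-line slider-crank, x = r cosθ + √(L² − r² sin²θ), so v = −rω sinθ·[1 + r cosθ/√(L² − r² sin²θ)].
With r = 0.0216 m, L = 0.0967 m, θ = 40.1°: √(L² − r² sin²θ) = 0.095694 m.
v = −0.0216·145.9·0.64412·[1 + 0.0216·0.76492/0.095694] = -2.3804 m/s.
|v| = 2.3804 m/s.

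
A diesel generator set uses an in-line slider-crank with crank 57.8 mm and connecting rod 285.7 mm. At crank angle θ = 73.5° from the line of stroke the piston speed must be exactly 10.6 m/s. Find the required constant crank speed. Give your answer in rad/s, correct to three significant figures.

181

For an in-line slider-crank, |v_piston| = rω|sinθ|·[1 + r cosθ/√(L² − r² sin²θ)].
With r = 0.0578 m, L = 0.2857 m, θ = 73.5°: the bracketed kinematic factor |dx/dθ| = 0.058666 m.
ω = v/|dx/dθ| = 10.6/0.058666 = 180.68 rad/s.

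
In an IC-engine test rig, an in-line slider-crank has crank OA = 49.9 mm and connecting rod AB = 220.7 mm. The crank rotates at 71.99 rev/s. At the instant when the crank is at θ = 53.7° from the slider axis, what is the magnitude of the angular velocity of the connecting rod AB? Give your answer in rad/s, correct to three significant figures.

61.6

ω = 452.3 rad/s (converted from 71.99 rev/s).
The rod makes angle φ with the slider axis where L sinφ = r sinθ; differentiating, L cosφ·φ̇ = r ω cosθ.
L cosφ = √(L² − r² sin²θ) = 0.21701 m.
|ω_rod| = r ω |cosθ| / √(L² − r² sin²θ) = 0.0499·452.3·0.59201/0.21701 = 61.576 rad/s.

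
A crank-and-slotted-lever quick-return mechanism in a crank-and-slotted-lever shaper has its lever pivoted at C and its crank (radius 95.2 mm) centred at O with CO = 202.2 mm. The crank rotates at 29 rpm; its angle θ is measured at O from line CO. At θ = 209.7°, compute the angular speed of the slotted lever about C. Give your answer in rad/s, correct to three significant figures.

1.41

ω = 3.037 rad/s (from 29 rpm).
Crank pin A relative to C: A = (d + r cosθ, r sinθ); lever angle φ = atan2(r sinθ, d + r cosθ).
Differentiating tanφ: φ̇ = rω(d cosθ + r)/(d² + r² + 2dr cosθ).
d² + r² + 2dr cosθ = |CA|² = 0.0165065 m²;  d cosθ + r = -0.080437 m.
|ω_lever| = |0.0952·3.037·-0.080437| / 0.0165065 = 1.4089 rad/s.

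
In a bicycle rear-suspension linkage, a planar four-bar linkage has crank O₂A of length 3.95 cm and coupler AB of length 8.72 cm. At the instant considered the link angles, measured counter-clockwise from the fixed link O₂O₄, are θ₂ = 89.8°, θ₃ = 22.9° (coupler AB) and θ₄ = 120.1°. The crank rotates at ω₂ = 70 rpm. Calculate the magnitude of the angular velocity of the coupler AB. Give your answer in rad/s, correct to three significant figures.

ω₂ = 7.33 rad/s (from 70 rpm).
Differentiating the loop-closure r₂e^{iθ₂}+r₃e^{iθ₃}=r₁+r₄e^{iθ₄} gives r₂ω₂e^{iθ₂}+r₃ω₃e^{iθ₃}=r₄ω₄e^{iθ₄}.
Eliminating the other unknown: ω₃ = r₂ω₂ sin(θ₄−θ₂) / [r₃ sin(θ₃−θ₄)].
Numerator sine = +0.50453; denominator sine = -0.99211.
Result = 0.0395·7.33·(+0.50453) / (0.0872·(-0.99211)) = -1.6886 rad/s; magnitude 1.6886 rad/s.

1.69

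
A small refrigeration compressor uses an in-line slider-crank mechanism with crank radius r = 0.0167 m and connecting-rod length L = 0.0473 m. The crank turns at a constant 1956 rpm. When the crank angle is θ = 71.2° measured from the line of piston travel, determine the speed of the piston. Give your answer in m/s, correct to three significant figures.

ω = 2π·1956/60 = 204.8 rad/s
For an in-line slider-crank, x = r cosθ + √(L² − r² sin²θ), so v = −rω sinθ·[1 + r cosθ/√(L² − r² sin²θ)].
With r = 0.0167 m, L = 0.0473 m, θ = 71.2°: √(L² − r² sin²θ) = 0.04458 m.
v = −0.0167·204.8·0.94665·[1 + 0.0167·0.32227/0.04458] = -3.6291 m/s.
|v| = 3.6291 m/s.

3.63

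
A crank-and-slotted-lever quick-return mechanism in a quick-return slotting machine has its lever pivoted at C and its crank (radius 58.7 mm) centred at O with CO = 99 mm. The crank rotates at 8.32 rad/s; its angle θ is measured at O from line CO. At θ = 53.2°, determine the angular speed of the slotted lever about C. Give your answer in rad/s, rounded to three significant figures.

ω = 8.32 rad/s
Crank pin A relative to C: A = (d + r cosθ, r sinθ); lever angle φ = atan2(r sinθ, d + r cosθ).
Differentiating tanφ: φ̇ = rω(d cosθ + r)/(d² + r² + 2dr cosθ).
d² + r² + 2dr cosθ = |CA|² = 0.0202089 m²;  d cosθ + r = +0.118 m.
|ω_lever| = |0.0587·8.32·+0.118| / 0.0202089 = 2.8518 rad/s.

2.85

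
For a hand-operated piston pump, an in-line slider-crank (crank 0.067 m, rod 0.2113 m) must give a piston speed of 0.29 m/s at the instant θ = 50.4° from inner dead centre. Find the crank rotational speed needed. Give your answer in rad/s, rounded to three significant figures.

4.65

For an in-line slider-crank, |v_piston| = rω|sinθ|·[1 + r cosθ/√(L² − r² sin²θ)].
With r = 0.067 m, L = 0.2113 m, θ = 50.4°: the bracketed kinematic factor |dx/dθ| = 0.062385 m.
ω = v/|dx/dθ| = 0.29/0.062385 = 4.6486 rad/s.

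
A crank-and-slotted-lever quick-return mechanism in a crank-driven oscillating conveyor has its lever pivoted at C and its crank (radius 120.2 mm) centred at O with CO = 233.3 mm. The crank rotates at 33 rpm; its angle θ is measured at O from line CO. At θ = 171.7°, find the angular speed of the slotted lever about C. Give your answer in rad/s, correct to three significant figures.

ω = 3.456 rad/s (from 33 rpm).
Crank pin A relative to C: A = (d + r cosθ, r sinθ); lever angle φ = atan2(r sinθ, d + r cosθ).
Differentiating tanφ: φ̇ = rω(d cosθ + r)/(d² + r² + 2dr cosθ).
d² + r² + 2dr cosθ = |CA|² = 0.0133791 m²;  d cosθ + r = -0.11066 m.
|ω_lever| = |0.1202·3.456·-0.11066| / 0.0133791 = 3.4356 rad/s.

3.44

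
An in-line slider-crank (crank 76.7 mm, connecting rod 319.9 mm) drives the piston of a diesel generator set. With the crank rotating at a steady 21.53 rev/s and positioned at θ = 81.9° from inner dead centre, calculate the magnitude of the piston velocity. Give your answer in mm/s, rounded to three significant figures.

10600

ω = 2π·21.5 = 135.3 rad/s
For an in-line slider-crank, x = r cosθ + √(L² − r² sin²θ), so v = −rω sinθ·[1 + r cosθ/√(L² − r² sin²θ)].
With r = 0.0767 m, L = 0.3199 m, θ = 81.9°: √(L² − r² sin²θ) = 0.31076 m.
v = −0.0767·135.3·0.99002·[1 + 0.0767·0.14090/0.31076] = -10.629 m/s.
|v| = 10.629 m/s = 10629 mm/s.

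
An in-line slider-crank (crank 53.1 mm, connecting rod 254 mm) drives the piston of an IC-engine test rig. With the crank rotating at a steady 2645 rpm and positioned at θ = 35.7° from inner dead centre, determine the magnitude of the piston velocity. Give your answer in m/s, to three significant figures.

ω = 2π·2645/60 = 277 rad/s
For an in-line slider-crank, x = r cosθ + √(L² − r² sin²θ), so v = −rω sinθ·[1 + r cosθ/√(L² − r² sin²θ)].
With r = 0.0531 m, L = 0.254 m, θ = 35.7°: √(L² − r² sin²θ) = 0.2521 m.
v = −0.0531·277·0.58354·[1 + 0.0531·0.81208/0.2521] = -10.051 m/s.
|v| = 10.051 m/s.

10.1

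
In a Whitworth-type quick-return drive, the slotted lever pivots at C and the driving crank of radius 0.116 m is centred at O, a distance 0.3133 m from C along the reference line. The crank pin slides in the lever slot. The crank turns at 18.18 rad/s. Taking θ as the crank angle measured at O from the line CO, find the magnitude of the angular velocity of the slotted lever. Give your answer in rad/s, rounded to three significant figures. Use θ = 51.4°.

ω = 18.18 rad/s
Crank pin A relative to C: A = (d + r cosθ, r sinθ); lever angle φ = atan2(r sinθ, d + r cosθ).
Differentiating tanφ: φ̇ = rω(d cosθ + r)/(d² + r² + 2dr cosθ).
d² + r² + 2dr cosθ = |CA|² = 0.15696 m²;  d cosθ + r = +0.31146 m.
|ω_lever| = |0.116·18.18·+0.31146| / 0.15696 = 4.1847 rad/s.

4.18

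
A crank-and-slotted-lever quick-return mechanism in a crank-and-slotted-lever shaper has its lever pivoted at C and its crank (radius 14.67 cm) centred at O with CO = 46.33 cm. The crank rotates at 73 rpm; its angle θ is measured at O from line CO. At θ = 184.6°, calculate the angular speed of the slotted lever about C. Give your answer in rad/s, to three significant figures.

3.51

ω = 7.645 rad/s (from 73 rpm).
Crank pin A relative to C: A = (d + r cosθ, r sinθ); lever angle φ = atan2(r sinθ, d + r cosθ).
Differentiating tanφ: φ̇ = rω(d cosθ + r)/(d² + r² + 2dr cosθ).
d² + r² + 2dr cosθ = |CA|² = 0.100673 m²;  d cosθ + r = -0.31511 m.
|ω_lever| = |0.1467·7.645·-0.31511| / 0.100673 = 3.5102 rad/s.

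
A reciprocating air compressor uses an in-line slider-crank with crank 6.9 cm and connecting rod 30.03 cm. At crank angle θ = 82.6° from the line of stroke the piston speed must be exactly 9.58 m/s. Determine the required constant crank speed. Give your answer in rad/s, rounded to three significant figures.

136

For an in-line slider-crank, |v_piston| = rω|sinθ|·[1 + r cosθ/√(L² − r² sin²θ)].
With r = 0.069 m, L = 0.3003 m, θ = 82.6°: the bracketed kinematic factor |dx/dθ| = 0.070505 m.
ω = v/|dx/dθ| = 9.58/0.070505 = 135.88 rad/s.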